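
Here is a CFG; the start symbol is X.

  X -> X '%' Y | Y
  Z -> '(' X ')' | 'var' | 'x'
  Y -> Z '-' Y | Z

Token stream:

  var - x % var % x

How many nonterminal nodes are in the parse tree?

[X [X [X [Y [Z var] - [Y [Z x]]]] % [Y [Z var]]] % [Y [Z x]]]

11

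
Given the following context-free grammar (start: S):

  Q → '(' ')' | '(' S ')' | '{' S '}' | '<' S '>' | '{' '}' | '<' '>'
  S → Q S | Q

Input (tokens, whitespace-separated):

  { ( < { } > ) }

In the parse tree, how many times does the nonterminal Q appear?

[S [Q { [S [Q ( [S [Q < [S [Q { }]] >]] )]] }]]

4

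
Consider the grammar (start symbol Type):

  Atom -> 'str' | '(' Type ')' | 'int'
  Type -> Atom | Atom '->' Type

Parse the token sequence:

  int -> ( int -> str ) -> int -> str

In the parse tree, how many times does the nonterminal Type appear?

[Type [Atom int] -> [Type [Atom ( [Type [Atom int] -> [Type [Atom str]]] )] -> [Type [Atom int] -> [Type [Atom str]]]]]

6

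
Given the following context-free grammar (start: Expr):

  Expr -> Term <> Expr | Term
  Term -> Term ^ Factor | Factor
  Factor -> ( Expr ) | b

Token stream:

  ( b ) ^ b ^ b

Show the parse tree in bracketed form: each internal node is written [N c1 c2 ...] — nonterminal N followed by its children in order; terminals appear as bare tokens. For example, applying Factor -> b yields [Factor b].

Expr
Term
Term ^ Factor
Term ^ Factor ^ Factor
Factor ^ Factor ^ Factor
( Expr ) ^ Factor ^ Factor
( Term ) ^ Factor ^ Factor
( Factor ) ^ Factor ^ Factor
( b ) ^ Factor ^ Factor
( b ) ^ b ^ Factor
( b ) ^ b ^ b

[Expr [Term [Term [Term [Factor ( [Expr [Term [Factor b]]] )]] ^ [Factor b]] ^ [Factor b]]]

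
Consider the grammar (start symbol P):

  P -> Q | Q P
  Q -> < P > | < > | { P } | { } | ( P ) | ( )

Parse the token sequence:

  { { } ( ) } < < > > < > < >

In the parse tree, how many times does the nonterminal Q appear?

[P [Q { [P [Q { }] [P [Q ( )]]] }] [P [Q < [P [Q < >]] >] [P [Q < >] [P [Q < >]]]]]

7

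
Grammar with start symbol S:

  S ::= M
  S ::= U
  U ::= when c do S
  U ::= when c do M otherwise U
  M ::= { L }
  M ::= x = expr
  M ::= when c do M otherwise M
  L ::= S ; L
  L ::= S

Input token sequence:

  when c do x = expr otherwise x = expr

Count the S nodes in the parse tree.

1

[S [M when c do [M x = expr] otherwise [M x = expr]]]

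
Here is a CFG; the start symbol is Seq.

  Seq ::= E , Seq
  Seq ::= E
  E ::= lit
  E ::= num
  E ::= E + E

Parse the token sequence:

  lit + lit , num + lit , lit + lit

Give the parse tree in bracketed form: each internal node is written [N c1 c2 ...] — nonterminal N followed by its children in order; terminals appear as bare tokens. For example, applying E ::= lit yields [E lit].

[Seq [E [E lit] + [E lit]] , [Seq [E [E num] + [E lit]] , [Seq [E [E lit] + [E lit]]]]]

Seq
E , Seq
E + E , Seq
lit + E , Seq
lit + lit , Seq
lit + lit , E , Seq
lit + lit , E + E , Seq
lit + lit , num + E , Seq
lit + lit , num + lit , Seq
lit + lit , num + lit , E
lit + lit , num + lit , E + E
lit + lit , num + lit , lit + E
lit + lit , num + lit , lit + lit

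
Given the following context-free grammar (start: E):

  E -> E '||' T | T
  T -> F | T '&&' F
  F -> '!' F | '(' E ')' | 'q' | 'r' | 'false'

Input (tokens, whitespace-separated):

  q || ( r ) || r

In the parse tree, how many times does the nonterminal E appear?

[E [E [E [T [F q]]] || [T [F ( [E [T [F r]]] )]]] || [T [F r]]]

4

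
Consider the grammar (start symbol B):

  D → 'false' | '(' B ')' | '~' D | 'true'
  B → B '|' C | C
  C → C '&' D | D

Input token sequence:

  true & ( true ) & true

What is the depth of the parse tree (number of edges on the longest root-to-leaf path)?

7

[B [C [C [C [D true]] & [D ( [B [C [D true]]] )]] & [D true]]]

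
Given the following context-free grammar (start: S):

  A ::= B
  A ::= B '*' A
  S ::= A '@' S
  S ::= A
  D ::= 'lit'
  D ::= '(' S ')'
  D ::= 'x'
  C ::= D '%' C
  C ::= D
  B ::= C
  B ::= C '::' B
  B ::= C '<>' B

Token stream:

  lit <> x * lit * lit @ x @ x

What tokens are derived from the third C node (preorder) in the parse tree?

lit

[S [A [B [C [D lit]] <> [B [C [D x]]]] * [A [B [C [D lit]]] * [A [B [C [D lit]]]]]] @ [S [A [B [C [D x]]]] @ [S [A [B [C [D x]]]]]]]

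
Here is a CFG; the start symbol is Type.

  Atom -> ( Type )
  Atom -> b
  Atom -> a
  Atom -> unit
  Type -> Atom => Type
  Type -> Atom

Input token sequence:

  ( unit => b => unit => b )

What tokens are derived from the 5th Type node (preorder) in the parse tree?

[Type [Atom ( [Type [Atom unit] => [Type [Atom b] => [Type [Atom unit] => [Type [Atom b]]]]] )]]

b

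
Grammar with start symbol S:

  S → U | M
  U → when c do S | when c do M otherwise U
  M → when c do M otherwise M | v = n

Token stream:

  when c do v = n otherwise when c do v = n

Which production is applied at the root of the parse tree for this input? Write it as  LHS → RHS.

S → U

[S [U when c do [M v = n] otherwise [U when c do [S [M v = n]]]]]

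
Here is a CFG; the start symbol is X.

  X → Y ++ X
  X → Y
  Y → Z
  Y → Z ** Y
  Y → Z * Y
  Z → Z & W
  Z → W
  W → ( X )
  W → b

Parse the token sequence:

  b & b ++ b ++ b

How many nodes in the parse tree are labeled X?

3

[X [Y [Z [Z [W b]] & [W b]]] ++ [X [Y [Z [W b]]] ++ [X [Y [Z [W b]]]]]]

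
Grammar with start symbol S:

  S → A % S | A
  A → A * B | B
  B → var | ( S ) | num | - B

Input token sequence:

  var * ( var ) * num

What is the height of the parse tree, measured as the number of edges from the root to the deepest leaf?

[S [A [A [A [B var]] * [B ( [S [A [B var]]] )]] * [B num]]]

7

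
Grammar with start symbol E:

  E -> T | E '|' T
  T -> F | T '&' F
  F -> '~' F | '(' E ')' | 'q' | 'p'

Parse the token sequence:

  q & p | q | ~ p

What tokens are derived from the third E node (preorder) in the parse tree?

[E [E [E [T [T [F q]] & [F p]]] | [T [F q]]] | [T [F ~ [F p]]]]

q & p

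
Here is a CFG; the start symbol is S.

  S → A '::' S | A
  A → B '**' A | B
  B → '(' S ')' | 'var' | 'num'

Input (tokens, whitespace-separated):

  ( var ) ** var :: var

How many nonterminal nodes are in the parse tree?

[S [A [B ( [S [A [B var]]] )] ** [A [B var]]] :: [S [A [B var]]]]

11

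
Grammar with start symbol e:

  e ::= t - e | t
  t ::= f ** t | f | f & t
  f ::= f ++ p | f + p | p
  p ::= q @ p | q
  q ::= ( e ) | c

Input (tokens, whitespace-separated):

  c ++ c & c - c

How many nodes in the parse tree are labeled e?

2

[e [t [f [f [p [q c]]] ++ [p [q c]]] & [t [f [p [q c]]]]] - [e [t [f [p [q c]]]]]]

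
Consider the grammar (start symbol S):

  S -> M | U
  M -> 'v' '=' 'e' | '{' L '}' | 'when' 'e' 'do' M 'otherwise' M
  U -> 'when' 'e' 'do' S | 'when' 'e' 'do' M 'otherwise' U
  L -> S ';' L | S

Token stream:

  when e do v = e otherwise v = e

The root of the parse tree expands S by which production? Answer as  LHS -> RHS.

S -> M

[S [M when e do [M v = e] otherwise [M v = e]]]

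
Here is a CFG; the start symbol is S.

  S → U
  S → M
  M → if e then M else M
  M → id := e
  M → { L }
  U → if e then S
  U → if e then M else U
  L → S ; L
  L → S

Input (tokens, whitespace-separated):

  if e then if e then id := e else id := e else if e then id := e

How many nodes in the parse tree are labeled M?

[S [U if e then [M if e then [M id := e] else [M id := e]] else [U if e then [S [M id := e]]]]]

4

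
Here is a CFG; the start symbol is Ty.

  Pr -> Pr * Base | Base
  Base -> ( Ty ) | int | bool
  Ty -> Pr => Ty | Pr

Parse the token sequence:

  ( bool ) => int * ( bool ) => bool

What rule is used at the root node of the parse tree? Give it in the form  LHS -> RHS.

Ty -> Pr => Ty

[Ty [Pr [Base ( [Ty [Pr [Base bool]]] )]] => [Ty [Pr [Pr [Base int]] * [Base ( [Ty [Pr [Base bool]]] )]] => [Ty [Pr [Base bool]]]]]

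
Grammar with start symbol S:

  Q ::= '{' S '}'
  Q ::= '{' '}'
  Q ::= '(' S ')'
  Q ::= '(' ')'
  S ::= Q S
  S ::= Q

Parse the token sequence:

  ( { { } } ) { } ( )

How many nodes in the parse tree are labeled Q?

5

[S [Q ( [S [Q { [S [Q { }]] }]] )] [S [Q { }] [S [Q ( )]]]]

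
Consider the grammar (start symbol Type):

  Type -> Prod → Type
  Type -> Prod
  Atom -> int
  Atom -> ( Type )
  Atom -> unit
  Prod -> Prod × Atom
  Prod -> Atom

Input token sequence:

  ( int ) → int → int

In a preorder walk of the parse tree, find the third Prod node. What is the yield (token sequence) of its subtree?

int

[Type [Prod [Atom ( [Type [Prod [Atom int]]] )]] → [Type [Prod [Atom int]] → [Type [Prod [Atom int]]]]]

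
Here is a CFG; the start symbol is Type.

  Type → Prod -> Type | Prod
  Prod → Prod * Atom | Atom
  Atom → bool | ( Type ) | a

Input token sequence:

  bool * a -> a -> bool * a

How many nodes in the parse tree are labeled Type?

[Type [Prod [Prod [Atom bool]] * [Atom a]] -> [Type [Prod [Atom a]] -> [Type [Prod [Prod [Atom bool]] * [Atom a]]]]]

3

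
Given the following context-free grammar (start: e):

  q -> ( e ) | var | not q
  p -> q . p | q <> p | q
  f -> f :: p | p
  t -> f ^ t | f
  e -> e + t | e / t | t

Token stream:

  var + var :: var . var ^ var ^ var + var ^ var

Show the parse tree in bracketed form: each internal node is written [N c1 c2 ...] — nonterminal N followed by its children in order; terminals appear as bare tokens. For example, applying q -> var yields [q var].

[e [e [e [t [f [p [q var]]]]] + [t [f [f [p [q var]]] :: [p [q var] . [p [q var]]]] ^ [t [f [p [q var]]] ^ [t [f [p [q var]]]]]]] + [t [f [p [q var]]] ^ [t [f [p [q var]]]]]]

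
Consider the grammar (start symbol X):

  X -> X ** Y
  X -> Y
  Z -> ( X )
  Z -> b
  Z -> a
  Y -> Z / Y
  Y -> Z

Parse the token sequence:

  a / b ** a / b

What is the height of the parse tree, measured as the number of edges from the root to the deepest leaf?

5

[X [X [Y [Z a] / [Y [Z b]]]] ** [Y [Z a] / [Y [Z b]]]]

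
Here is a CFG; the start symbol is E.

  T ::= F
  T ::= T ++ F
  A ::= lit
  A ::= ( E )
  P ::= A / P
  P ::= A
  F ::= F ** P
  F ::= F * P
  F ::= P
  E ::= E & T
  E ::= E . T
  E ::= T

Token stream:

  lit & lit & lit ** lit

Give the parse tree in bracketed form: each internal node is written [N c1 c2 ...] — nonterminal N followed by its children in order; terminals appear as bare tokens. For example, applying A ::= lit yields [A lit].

E
E & T
E & T & T
T & T & T
F & T & T
P & T & T
A & T & T
lit & T & T
lit & F & T
lit & P & T
lit & A & T
lit & lit & T
lit & lit & F
lit & lit & F ** P
lit & lit & P ** P
lit & lit & A ** P
lit & lit & lit ** P
lit & lit & lit ** A
lit & lit & lit ** lit

[E [E [E [T [F [P [A lit]]]]] & [T [F [P [A lit]]]]] & [T [F [F [P [A lit]]] ** [P [A lit]]]]]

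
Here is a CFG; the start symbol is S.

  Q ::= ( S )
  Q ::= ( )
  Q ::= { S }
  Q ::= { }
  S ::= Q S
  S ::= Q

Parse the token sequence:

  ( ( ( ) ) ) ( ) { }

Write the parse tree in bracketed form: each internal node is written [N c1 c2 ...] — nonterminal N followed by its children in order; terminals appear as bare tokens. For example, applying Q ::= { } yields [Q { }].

S
Q S
( S ) S
( Q ) S
( ( S ) ) S
( ( Q ) ) S
( ( ( ) ) ) S
( ( ( ) ) ) Q S
( ( ( ) ) ) ( ) S
( ( ( ) ) ) ( ) Q
( ( ( ) ) ) ( ) { }

[S [Q ( [S [Q ( [S [Q ( )]] )]] )] [S [Q ( )] [S [Q { }]]]]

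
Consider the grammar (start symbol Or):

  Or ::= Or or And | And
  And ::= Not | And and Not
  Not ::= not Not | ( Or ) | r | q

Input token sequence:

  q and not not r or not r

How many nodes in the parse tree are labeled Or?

2

[Or [Or [And [And [Not q]] and [Not not [Not not [Not r]]]]] or [And [Not not [Not r]]]]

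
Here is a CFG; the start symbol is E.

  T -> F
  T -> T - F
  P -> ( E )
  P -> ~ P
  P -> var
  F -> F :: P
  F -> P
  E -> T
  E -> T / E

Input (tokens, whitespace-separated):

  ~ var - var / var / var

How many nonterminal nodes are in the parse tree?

[E [T [T [F [P ~ [P var]]]] - [F [P var]]] / [E [T [F [P var]]] / [E [T [F [P var]]]]]]

16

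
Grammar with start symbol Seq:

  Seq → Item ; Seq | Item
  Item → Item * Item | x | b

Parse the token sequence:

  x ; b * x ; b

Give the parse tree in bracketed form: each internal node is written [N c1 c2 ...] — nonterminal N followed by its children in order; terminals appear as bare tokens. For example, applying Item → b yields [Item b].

Seq
Item ; Seq
x ; Seq
x ; Item ; Seq
x ; Item * Item ; Seq
x ; b * Item ; Seq
x ; b * x ; Seq
x ; b * x ; Item
x ; b * x ; b

[Seq [Item x] ; [Seq [Item [Item b] * [Item x]] ; [Seq [Item b]]]]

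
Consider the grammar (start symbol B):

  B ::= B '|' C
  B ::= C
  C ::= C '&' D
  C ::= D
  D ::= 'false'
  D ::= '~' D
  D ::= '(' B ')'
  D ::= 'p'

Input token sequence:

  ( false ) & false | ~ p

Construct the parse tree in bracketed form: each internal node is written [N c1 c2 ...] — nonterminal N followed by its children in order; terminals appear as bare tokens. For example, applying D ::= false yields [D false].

B
B | C
C | C
C & D | C
D & D | C
( B ) & D | C
( C ) & D | C
( D ) & D | C
( false ) & D | C
( false ) & false | C
( false ) & false | D
( false ) & false | ~ D
( false ) & false | ~ p

[B [B [C [C [D ( [B [C [D false]]] )]] & [D false]]] | [C [D ~ [D p]]]]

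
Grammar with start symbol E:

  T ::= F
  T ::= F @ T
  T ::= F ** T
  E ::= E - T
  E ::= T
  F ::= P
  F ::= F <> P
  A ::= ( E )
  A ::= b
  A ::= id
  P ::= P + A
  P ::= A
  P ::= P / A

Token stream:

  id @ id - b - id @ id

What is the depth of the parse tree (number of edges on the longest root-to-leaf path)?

8

[E [E [E [T [F [P [A id]]] @ [T [F [P [A id]]]]]] - [T [F [P [A b]]]]] - [T [F [P [A id]]] @ [T [F [P [A id]]]]]]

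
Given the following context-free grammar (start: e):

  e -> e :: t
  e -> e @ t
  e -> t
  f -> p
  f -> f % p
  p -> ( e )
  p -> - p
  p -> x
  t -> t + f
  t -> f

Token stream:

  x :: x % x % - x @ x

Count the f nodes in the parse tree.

5

[e [e [e [t [f [p x]]]] :: [t [f [f [f [p x]] % [p x]] % [p - [p x]]]]] @ [t [f [p x]]]]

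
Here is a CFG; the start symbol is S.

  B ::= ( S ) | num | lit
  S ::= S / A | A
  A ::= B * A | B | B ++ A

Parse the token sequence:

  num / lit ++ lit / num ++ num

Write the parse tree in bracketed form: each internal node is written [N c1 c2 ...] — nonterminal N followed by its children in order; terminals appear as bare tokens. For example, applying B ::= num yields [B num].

S
S / A
S / A / A
A / A / A
B / A / A
num / A / A
num / B ++ A / A
num / lit ++ A / A
num / lit ++ B / A
num / lit ++ lit / A
num / lit ++ lit / B ++ A
num / lit ++ lit / num ++ A
num / lit ++ lit / num ++ B
num / lit ++ lit / num ++ num

[S [S [S [A [B num]]] / [A [B lit] ++ [A [B lit]]]] / [A [B num] ++ [A [B num]]]]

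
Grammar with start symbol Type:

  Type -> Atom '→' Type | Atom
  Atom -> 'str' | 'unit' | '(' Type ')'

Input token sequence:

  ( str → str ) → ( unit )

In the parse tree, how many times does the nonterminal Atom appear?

[Type [Atom ( [Type [Atom str] → [Type [Atom str]]] )] → [Type [Atom ( [Type [Atom unit]] )]]]

5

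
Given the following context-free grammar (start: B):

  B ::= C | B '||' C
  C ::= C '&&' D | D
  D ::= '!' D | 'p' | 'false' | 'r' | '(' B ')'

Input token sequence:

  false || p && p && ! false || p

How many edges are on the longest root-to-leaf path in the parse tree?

6

[B [B [B [C [D false]]] || [C [C [C [D p]] && [D p]] && [D ! [D false]]]] || [C [D p]]]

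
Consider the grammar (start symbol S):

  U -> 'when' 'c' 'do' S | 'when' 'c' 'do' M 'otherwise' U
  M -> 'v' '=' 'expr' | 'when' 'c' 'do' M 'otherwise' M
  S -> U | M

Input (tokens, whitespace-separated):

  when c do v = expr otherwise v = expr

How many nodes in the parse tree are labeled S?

[S [M when c do [M v = expr] otherwise [M v = expr]]]

1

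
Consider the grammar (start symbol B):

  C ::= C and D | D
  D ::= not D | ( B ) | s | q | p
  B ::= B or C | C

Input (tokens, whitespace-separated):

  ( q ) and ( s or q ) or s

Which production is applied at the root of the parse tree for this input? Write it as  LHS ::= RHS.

[B [B [C [C [D ( [B [C [D q]]] )]] and [D ( [B [B [C [D s]]] or [C [D q]]] )]]] or [C [D s]]]

B ::= B or C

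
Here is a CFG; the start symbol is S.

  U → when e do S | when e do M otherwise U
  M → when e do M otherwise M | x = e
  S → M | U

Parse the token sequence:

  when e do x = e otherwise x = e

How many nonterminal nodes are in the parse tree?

4

[S [M when e do [M x = e] otherwise [M x = e]]]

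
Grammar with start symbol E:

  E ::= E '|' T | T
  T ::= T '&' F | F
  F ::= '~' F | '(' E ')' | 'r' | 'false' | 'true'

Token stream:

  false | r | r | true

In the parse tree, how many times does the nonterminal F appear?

[E [E [E [E [T [F false]]] | [T [F r]]] | [T [F r]]] | [T [F true]]]

4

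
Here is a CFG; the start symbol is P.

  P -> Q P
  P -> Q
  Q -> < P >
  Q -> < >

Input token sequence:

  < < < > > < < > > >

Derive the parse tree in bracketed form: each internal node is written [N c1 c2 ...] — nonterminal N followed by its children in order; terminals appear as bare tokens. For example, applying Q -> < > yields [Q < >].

[P [Q < [P [Q < [P [Q < >]] >] [P [Q < [P [Q < >]] >]]] >]]

P
Q
< P >
< Q P >
< < P > P >
< < Q > P >
< < < > > P >
< < < > > Q >
< < < > > < P > >
< < < > > < Q > >
< < < > > < < > > >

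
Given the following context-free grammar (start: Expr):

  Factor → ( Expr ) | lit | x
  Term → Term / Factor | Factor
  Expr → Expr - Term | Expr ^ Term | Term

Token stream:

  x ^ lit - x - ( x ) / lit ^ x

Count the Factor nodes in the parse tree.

7

[Expr [Expr [Expr [Expr [Expr [Term [Factor x]]] ^ [Term [Factor lit]]] - [Term [Factor x]]] - [Term [Term [Factor ( [Expr [Term [Factor x]]] )]] / [Factor lit]]] ^ [Term [Factor x]]]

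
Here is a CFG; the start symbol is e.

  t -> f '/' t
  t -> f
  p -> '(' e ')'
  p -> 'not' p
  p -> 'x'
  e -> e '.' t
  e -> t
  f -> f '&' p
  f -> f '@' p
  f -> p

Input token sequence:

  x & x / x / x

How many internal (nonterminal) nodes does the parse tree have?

12

[e [t [f [f [p x]] & [p x]] / [t [f [p x]] / [t [f [p x]]]]]]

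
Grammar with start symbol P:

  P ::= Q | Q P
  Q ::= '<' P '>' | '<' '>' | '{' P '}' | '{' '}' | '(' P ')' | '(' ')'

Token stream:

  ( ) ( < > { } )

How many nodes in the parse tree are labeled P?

[P [Q ( )] [P [Q ( [P [Q < >] [P [Q { }]]] )]]]

4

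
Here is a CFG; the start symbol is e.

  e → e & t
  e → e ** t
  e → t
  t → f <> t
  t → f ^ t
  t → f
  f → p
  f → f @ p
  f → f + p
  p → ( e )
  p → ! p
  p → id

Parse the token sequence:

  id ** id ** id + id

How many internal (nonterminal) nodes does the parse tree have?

[e [e [e [t [f [p id]]]] ** [t [f [p id]]]] ** [t [f [f [p id]] + [p id]]]]

14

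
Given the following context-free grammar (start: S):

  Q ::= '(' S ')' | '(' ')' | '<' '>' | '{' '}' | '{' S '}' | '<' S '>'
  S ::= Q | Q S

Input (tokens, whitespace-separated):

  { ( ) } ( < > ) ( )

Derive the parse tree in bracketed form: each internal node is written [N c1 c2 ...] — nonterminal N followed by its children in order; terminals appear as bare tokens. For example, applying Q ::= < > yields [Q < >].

[S [Q { [S [Q ( )]] }] [S [Q ( [S [Q < >]] )] [S [Q ( )]]]]

S
Q S
{ S } S
{ Q } S
{ ( ) } S
{ ( ) } Q S
{ ( ) } ( S ) S
{ ( ) } ( Q ) S
{ ( ) } ( < > ) S
{ ( ) } ( < > ) Q
{ ( ) } ( < > ) ( )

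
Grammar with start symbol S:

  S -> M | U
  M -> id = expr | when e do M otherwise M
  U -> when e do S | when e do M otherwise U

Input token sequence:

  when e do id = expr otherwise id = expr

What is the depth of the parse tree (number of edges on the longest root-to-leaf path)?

3

[S [M when e do [M id = expr] otherwise [M id = expr]]]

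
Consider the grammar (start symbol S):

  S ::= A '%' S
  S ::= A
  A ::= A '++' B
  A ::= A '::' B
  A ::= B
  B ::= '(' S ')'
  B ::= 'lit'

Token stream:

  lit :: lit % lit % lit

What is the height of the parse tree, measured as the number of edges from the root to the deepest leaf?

[S [A [A [B lit]] :: [B lit]] % [S [A [B lit]] % [S [A [B lit]]]]]

5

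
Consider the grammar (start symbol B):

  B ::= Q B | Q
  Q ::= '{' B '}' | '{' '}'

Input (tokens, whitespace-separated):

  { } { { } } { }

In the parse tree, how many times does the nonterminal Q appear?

4

[B [Q { }] [B [Q { [B [Q { }]] }] [B [Q { }]]]]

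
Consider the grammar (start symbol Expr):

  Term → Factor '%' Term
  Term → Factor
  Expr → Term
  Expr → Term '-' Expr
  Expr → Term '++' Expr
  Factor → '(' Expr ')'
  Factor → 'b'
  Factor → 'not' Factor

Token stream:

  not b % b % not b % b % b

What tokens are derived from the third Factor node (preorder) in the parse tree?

[Expr [Term [Factor not [Factor b]] % [Term [Factor b] % [Term [Factor not [Factor b]] % [Term [Factor b] % [Term [Factor b]]]]]]]

b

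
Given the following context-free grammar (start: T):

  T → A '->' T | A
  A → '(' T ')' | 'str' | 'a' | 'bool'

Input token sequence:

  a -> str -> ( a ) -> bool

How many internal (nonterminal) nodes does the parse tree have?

[T [A a] -> [T [A str] -> [T [A ( [T [A a]] )] -> [T [A bool]]]]]

10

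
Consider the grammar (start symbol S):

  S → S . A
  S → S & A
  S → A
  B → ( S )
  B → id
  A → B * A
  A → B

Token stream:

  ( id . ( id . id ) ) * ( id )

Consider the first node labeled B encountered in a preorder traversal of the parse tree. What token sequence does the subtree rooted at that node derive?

( id . ( id . id ) )

[S [A [B ( [S [S [A [B id]]] . [A [B ( [S [S [A [B id]]] . [A [B id]]] )]]] )] * [A [B ( [S [A [B id]]] )]]]]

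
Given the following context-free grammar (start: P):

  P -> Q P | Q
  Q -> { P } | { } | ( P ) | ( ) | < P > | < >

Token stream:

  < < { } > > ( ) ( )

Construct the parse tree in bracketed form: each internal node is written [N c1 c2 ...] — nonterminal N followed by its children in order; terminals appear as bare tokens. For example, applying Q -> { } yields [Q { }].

[P [Q < [P [Q < [P [Q { }]] >]] >] [P [Q ( )] [P [Q ( )]]]]

P
Q P
< P > P
< Q > P
< < P > > P
< < Q > > P
< < { } > > P
< < { } > > Q P
< < { } > > ( ) P
< < { } > > ( ) Q
< < { } > > ( ) ( )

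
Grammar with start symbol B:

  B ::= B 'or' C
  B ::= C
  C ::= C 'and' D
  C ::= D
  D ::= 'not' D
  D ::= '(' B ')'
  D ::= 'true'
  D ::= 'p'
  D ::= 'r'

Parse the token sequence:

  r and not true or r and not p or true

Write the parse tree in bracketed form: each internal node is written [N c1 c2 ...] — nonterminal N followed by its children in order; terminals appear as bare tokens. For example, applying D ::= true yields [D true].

B
B or C
B or C or C
C or C or C
C and D or C or C
D and D or C or C
r and D or C or C
r and not D or C or C
r and not true or C or C
r and not true or C and D or C
r and not true or D and D or C
r and not true or r and D or C
r and not true or r and not D or C
r and not true or r and not p or C
r and not true or r and not p or D
r and not true or r and not p or true

[B [B [B [C [C [D r]] and [D not [D true]]]] or [C [C [D r]] and [D not [D p]]]] or [C [D true]]]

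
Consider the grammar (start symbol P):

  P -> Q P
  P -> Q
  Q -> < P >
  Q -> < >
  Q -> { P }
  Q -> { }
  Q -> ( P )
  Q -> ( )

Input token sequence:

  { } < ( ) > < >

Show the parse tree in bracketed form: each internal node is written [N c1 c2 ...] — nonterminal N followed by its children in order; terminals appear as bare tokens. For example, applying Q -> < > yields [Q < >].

[P [Q { }] [P [Q < [P [Q ( )]] >] [P [Q < >]]]]

P
Q P
{ } P
{ } Q P
{ } < P > P
{ } < Q > P
{ } < ( ) > P
{ } < ( ) > Q
{ } < ( ) > < >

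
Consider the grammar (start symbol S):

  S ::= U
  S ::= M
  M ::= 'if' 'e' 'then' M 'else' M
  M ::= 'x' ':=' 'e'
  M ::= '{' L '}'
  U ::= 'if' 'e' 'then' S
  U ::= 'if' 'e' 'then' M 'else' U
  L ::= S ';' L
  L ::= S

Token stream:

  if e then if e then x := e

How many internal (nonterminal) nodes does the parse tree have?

[S [U if e then [S [U if e then [S [M x := e]]]]]]

6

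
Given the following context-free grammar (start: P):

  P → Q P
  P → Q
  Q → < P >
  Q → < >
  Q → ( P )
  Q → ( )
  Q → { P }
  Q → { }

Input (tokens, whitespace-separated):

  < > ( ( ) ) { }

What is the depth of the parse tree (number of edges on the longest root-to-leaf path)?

[P [Q < >] [P [Q ( [P [Q ( )]] )] [P [Q { }]]]]

5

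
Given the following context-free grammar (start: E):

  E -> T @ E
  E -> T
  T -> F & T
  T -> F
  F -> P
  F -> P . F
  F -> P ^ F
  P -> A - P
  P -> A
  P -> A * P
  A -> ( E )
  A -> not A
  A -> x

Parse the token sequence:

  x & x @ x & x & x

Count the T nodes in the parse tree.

[E [T [F [P [A x]]] & [T [F [P [A x]]]]] @ [E [T [F [P [A x]]] & [T [F [P [A x]]] & [T [F [P [A x]]]]]]]]

5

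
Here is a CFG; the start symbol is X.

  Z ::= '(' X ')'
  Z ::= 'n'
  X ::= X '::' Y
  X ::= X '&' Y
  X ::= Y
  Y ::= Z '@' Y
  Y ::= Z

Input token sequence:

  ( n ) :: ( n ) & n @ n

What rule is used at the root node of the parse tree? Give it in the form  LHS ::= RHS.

X ::= X '&' Y

[X [X [X [Y [Z ( [X [Y [Z n]]] )]]] :: [Y [Z ( [X [Y [Z n]]] )]]] & [Y [Z n] @ [Y [Z n]]]]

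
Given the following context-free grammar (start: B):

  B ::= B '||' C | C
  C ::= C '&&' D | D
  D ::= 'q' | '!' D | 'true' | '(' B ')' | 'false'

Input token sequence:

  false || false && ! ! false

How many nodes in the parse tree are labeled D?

5

[B [B [C [D false]]] || [C [C [D false]] && [D ! [D ! [D false]]]]]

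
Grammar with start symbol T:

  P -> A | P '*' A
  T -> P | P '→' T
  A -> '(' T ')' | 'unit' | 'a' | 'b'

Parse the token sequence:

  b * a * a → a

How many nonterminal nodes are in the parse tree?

[T [P [P [P [A b]] * [A a]] * [A a]] → [T [P [A a]]]]

10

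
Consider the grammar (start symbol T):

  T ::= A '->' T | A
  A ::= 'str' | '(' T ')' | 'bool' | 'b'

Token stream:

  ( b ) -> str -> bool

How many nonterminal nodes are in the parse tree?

[T [A ( [T [A b]] )] -> [T [A str] -> [T [A bool]]]]

8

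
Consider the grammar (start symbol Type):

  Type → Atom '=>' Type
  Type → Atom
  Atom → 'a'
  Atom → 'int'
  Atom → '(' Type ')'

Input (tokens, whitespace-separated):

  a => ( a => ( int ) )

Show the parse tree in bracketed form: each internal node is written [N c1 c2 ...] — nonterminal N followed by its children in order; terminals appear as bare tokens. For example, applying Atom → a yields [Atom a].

Type
Atom => Type
a => Type
a => Atom
a => ( Type )
a => ( Atom => Type )
a => ( a => Type )
a => ( a => Atom )
a => ( a => ( Type ) )
a => ( a => ( Atom ) )
a => ( a => ( int ) )

[Type [Atom a] => [Type [Atom ( [Type [Atom a] => [Type [Atom ( [Type [Atom int]] )]]] )]]]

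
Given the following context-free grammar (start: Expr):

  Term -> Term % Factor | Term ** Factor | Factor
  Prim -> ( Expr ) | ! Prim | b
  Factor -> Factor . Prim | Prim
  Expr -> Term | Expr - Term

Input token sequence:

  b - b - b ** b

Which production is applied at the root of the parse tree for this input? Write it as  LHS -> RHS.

[Expr [Expr [Expr [Term [Factor [Prim b]]]] - [Term [Factor [Prim b]]]] - [Term [Term [Factor [Prim b]]] ** [Factor [Prim b]]]]

Expr -> Expr - Term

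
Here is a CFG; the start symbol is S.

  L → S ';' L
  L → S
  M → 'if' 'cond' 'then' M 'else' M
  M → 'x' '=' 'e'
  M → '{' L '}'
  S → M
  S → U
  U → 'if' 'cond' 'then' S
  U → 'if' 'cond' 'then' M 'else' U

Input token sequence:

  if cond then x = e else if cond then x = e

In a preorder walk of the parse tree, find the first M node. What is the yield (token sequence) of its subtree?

[S [U if cond then [M x = e] else [U if cond then [S [M x = e]]]]]

x = e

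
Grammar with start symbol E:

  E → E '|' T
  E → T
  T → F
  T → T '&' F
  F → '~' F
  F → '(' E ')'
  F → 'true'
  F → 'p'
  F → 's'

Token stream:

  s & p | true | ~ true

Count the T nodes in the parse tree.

[E [E [E [T [T [F s]] & [F p]]] | [T [F true]]] | [T [F ~ [F true]]]]

4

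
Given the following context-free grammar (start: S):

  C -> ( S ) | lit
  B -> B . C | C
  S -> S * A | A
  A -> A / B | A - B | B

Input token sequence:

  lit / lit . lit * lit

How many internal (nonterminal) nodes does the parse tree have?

[S [S [A [A [B [C lit]]] / [B [B [C lit]] . [C lit]]]] * [A [B [C lit]]]]

13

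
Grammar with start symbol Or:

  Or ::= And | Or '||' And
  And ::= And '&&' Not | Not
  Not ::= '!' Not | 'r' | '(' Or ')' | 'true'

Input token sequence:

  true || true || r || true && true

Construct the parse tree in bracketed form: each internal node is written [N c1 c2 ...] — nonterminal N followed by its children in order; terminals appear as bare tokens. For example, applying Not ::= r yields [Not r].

[Or [Or [Or [Or [And [Not true]]] || [And [Not true]]] || [And [Not r]]] || [And [And [Not true]] && [Not true]]]

Or
Or || And
Or || And || And
Or || And || And || And
And || And || And || And
Not || And || And || And
true || And || And || And
true || Not || And || And
true || true || And || And
true || true || Not || And
true || true || r || And
true || true || r || And && Not
true || true || r || Not && Not
true || true || r || true && Not
true || true || r || true && true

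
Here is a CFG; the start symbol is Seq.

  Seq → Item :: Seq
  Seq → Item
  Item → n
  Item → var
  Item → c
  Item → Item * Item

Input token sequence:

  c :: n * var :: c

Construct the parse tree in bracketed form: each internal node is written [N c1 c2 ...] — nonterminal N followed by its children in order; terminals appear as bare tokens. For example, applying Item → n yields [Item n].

[Seq [Item c] :: [Seq [Item [Item n] * [Item var]] :: [Seq [Item c]]]]

Seq
Item :: Seq
c :: Seq
c :: Item :: Seq
c :: Item * Item :: Seq
c :: n * Item :: Seq
c :: n * var :: Seq
c :: n * var :: Item
c :: n * var :: c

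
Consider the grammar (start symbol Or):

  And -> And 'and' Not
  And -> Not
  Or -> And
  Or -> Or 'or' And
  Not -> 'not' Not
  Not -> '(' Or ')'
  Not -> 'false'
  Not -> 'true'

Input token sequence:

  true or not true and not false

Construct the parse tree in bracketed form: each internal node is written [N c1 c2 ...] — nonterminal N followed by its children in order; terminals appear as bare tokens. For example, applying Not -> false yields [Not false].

[Or [Or [And [Not true]]] or [And [And [Not not [Not true]]] and [Not not [Not false]]]]

Or
Or or And
And or And
Not or And
true or And
true or And and Not
true or Not and Not
true or not Not and Not
true or not true and Not
true or not true and not Not
true or not true and not false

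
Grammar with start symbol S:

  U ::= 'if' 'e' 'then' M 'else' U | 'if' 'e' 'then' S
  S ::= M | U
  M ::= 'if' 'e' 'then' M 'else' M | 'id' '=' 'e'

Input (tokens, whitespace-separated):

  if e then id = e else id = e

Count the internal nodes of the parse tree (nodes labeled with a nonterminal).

[S [M if e then [M id = e] else [M id = e]]]

4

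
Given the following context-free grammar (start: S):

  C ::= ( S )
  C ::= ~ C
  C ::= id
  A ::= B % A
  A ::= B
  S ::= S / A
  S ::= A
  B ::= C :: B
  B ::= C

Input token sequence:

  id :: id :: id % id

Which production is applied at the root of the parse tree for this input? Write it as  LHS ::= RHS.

S ::= A

[S [A [B [C id] :: [B [C id] :: [B [C id]]]] % [A [B [C id]]]]]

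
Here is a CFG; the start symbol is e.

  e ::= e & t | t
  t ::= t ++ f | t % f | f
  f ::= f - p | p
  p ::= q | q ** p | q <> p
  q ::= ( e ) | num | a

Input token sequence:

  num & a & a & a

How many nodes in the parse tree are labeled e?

4

[e [e [e [e [t [f [p [q num]]]]] & [t [f [p [q a]]]]] & [t [f [p [q a]]]]] & [t [f [p [q a]]]]]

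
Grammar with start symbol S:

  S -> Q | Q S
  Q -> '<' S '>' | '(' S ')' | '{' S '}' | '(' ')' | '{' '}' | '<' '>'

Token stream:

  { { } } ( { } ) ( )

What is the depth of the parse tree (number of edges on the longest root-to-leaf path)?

[S [Q { [S [Q { }]] }] [S [Q ( [S [Q { }]] )] [S [Q ( )]]]]

5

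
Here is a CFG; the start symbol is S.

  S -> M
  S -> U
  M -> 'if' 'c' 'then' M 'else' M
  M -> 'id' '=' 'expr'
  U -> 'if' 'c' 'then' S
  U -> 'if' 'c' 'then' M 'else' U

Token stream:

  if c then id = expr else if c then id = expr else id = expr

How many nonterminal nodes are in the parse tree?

[S [M if c then [M id = expr] else [M if c then [M id = expr] else [M id = expr]]]]

6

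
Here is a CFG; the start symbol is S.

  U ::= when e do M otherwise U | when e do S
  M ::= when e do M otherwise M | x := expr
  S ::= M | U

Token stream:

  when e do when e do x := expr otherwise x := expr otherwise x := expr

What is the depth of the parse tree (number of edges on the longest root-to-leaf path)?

4

[S [M when e do [M when e do [M x := expr] otherwise [M x := expr]] otherwise [M x := expr]]]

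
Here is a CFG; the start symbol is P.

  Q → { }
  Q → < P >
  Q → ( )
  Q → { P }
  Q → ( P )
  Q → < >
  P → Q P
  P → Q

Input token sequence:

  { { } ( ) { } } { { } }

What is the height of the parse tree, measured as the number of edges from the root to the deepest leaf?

6

[P [Q { [P [Q { }] [P [Q ( )] [P [Q { }]]]] }] [P [Q { [P [Q { }]] }]]]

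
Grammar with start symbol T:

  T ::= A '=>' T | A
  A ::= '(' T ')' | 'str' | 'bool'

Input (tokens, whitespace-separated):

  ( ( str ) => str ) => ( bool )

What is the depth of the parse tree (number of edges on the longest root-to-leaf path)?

6

[T [A ( [T [A ( [T [A str]] )] => [T [A str]]] )] => [T [A ( [T [A bool]] )]]]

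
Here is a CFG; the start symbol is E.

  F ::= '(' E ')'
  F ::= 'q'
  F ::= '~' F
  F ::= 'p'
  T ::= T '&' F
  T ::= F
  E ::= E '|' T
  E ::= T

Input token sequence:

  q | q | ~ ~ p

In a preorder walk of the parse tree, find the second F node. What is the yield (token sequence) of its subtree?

[E [E [E [T [F q]]] | [T [F q]]] | [T [F ~ [F ~ [F p]]]]]

q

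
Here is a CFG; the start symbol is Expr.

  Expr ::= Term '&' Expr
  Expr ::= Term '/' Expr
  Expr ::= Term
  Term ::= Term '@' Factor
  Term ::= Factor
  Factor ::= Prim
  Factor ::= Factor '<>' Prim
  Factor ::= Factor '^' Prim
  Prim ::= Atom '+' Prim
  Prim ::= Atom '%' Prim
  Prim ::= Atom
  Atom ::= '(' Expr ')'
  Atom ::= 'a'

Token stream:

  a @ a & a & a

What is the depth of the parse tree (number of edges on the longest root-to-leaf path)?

7

[Expr [Term [Term [Factor [Prim [Atom a]]]] @ [Factor [Prim [Atom a]]]] & [Expr [Term [Factor [Prim [Atom a]]]] & [Expr [Term [Factor [Prim [Atom a]]]]]]]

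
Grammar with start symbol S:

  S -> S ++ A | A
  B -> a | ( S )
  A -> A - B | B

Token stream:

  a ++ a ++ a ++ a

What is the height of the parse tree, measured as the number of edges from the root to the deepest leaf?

6

[S [S [S [S [A [B a]]] ++ [A [B a]]] ++ [A [B a]]] ++ [A [B a]]]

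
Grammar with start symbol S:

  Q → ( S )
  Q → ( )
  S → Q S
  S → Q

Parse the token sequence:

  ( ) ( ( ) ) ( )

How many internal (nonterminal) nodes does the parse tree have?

8

[S [Q ( )] [S [Q ( [S [Q ( )]] )] [S [Q ( )]]]]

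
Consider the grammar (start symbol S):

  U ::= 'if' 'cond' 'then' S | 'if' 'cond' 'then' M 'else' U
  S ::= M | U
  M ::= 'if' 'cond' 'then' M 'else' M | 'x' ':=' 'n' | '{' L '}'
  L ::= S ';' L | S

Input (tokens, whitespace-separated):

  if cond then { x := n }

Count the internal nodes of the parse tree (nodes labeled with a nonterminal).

7

[S [U if cond then [S [M { [L [S [M x := n]]] }]]]]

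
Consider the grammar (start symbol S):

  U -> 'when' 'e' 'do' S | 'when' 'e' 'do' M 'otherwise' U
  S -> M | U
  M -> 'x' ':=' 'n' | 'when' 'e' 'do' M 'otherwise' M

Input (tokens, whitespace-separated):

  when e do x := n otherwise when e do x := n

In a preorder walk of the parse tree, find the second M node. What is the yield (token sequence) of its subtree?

[S [U when e do [M x := n] otherwise [U when e do [S [M x := n]]]]]

x := n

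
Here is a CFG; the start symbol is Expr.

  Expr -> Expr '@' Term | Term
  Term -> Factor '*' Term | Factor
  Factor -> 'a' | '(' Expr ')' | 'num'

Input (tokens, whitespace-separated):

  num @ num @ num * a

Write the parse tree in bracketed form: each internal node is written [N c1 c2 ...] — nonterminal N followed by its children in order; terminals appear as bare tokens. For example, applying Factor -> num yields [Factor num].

[Expr [Expr [Expr [Term [Factor num]]] @ [Term [Factor num]]] @ [Term [Factor num] * [Term [Factor a]]]]

Expr
Expr @ Term
Expr @ Term @ Term
Term @ Term @ Term
Factor @ Term @ Term
num @ Term @ Term
num @ Factor @ Term
num @ num @ Term
num @ num @ Factor * Term
num @ num @ num * Term
num @ num @ num * Factor
num @ num @ num * a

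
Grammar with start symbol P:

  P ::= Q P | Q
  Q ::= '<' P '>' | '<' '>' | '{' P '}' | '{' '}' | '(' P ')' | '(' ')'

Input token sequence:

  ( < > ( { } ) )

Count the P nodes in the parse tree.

[P [Q ( [P [Q < >] [P [Q ( [P [Q { }]] )]]] )]]

4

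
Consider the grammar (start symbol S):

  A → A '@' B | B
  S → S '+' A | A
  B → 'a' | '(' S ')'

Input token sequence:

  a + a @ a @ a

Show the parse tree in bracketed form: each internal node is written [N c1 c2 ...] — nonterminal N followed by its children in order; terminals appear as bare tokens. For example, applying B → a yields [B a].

S
S + A
A + A
B + A
a + A
a + A @ B
a + A @ B @ B
a + B @ B @ B
a + a @ B @ B
a + a @ a @ B
a + a @ a @ a

[S [S [A [B a]]] + [A [A [A [B a]] @ [B a]] @ [B a]]]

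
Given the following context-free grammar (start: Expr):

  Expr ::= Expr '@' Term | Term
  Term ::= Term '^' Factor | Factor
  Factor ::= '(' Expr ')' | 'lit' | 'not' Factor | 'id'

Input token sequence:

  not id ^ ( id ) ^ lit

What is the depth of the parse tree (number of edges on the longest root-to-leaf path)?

7

[Expr [Term [Term [Term [Factor not [Factor id]]] ^ [Factor ( [Expr [Term [Factor id]]] )]] ^ [Factor lit]]]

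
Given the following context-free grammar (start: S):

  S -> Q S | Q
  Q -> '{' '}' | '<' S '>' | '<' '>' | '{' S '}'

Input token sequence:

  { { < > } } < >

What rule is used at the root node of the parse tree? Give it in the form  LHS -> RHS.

S -> Q S

[S [Q { [S [Q { [S [Q < >]] }]] }] [S [Q < >]]]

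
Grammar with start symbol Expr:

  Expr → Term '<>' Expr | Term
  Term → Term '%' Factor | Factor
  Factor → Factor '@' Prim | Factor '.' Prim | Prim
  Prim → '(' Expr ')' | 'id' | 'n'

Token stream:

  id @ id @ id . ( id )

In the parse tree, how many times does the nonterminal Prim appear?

5

[Expr [Term [Factor [Factor [Factor [Factor [Prim id]] @ [Prim id]] @ [Prim id]] . [Prim ( [Expr [Term [Factor [Prim id]]]] )]]]]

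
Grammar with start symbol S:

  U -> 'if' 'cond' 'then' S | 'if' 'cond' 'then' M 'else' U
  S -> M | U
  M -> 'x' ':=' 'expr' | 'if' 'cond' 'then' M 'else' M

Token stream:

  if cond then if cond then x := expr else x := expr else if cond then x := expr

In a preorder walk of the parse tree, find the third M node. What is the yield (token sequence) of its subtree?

x := expr

[S [U if cond then [M if cond then [M x := expr] else [M x := expr]] else [U if cond then [S [M x := expr]]]]]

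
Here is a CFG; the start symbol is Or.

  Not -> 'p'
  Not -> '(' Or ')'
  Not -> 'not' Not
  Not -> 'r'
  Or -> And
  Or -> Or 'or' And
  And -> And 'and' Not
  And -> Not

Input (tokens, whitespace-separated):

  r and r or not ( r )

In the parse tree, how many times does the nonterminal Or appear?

[Or [Or [And [And [Not r]] and [Not r]]] or [And [Not not [Not ( [Or [And [Not r]]] )]]]]

3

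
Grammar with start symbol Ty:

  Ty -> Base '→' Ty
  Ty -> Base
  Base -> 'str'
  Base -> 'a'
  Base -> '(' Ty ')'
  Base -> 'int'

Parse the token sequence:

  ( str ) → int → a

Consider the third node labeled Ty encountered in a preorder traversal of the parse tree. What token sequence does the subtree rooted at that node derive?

int → a

[Ty [Base ( [Ty [Base str]] )] → [Ty [Base int] → [Ty [Base a]]]]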